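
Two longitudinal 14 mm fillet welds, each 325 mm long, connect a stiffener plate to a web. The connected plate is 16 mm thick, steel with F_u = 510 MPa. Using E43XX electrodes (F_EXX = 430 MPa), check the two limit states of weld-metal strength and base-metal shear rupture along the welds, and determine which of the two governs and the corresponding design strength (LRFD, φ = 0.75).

φR_n ≈ 1240 kN (weld metal governs)

t_e = 0.707 × 14 = 9.898 mm; L = 650 mm.
Weld metal: φR_n = 0.75 × 0.6 × 430 × 9.898 × 650 × 10⁻³ = 1245 kN.
Base metal (shear rupture): φR_n = 0.75 × 0.6 × 510 × 16 × 650 × 10⁻³ = 2387 kN.
Governing: weld metal.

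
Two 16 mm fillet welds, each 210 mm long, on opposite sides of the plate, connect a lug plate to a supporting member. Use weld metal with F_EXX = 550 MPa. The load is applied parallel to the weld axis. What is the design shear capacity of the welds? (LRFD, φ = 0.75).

Effective throat t_e = 0.707 × 16 = 11.31 mm.
Total length L = 420 mm; A_we = 11.31 × 420 = 4751 mm².
F_nw = 0.6 F_EXX = 0.6 × 550 = 330 MPa.
φR_n = 0.75 × 330 × 4751 × 10⁻³ = 1176 kN.

φR_n ≈ 1180 kN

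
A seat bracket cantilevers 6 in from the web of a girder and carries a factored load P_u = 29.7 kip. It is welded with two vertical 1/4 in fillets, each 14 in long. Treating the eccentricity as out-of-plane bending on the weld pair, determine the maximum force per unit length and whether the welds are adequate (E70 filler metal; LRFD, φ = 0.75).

E70XX → F_EXX = 70 ksi.
L_w = 2 × 14 = 28 in; section modulus (unit throat) S = 2 × L²/6 = 65.33 in².
Direct shear f_v = P/L_w = 29.7/28 = 1.061 kip/in.
Moment M = P × e = 29.7 × 6 = 178.2 kip·in; bending f_b = M/S = 2.728 kip/in.
f_max = √(f_v² + f_b²) = √(1.061² + 2.728²) = 2.927 kip/in.
φr_n = 0.75 × 0.6 × 70 × (0.707 × 0.25) = 5.568 kip/in → adequate.

f_max ≈ 2.93 kip/in; adequate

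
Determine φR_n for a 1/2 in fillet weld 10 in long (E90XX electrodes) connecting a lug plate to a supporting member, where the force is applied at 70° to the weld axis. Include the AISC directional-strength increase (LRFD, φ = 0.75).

E90XX → F_EXX = 90 ksi.
t_e = 0.707 × 0.5 = 0.3535 in; A_we = 0.3535 × 10 = 3.535 in².
Directional factor: 1.0 + 0.5 sin^1.5(70°) = 1.455.
F_nw = 0.6 × 90 × 1.455 = 78.59 ksi.
φR_n = 0.75 × 78.59 × 3.535 = 208.4 kips.

φR_n ≈ 208 kips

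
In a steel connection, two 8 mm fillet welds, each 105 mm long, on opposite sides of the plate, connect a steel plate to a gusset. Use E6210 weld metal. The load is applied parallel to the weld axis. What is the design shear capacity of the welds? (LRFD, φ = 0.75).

E62XX → F_EXX = 620 MPa.
Effective throat t_e = 0.707 × 8 = 5.656 mm.
Total length L = 210 mm; A_we = 5.656 × 210 = 1188 mm².
F_nw = 0.6 F_EXX = 0.6 × 620 = 372 MPa.
φR_n = 0.75 × 372 × 1188 × 10⁻³ = 331.4 kN.

φR_n ≈ 331 kN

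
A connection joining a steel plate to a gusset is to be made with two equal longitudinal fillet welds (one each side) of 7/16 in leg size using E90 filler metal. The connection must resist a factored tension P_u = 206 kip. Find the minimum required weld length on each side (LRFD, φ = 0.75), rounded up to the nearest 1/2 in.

L = 8.5 in on each side

E90XX → F_EXX = 90 ksi.
Throat t_e = 0.707 × 0.4375 = 0.3093 in.
φr_n = 0.75 × 0.6 × 90 × 0.3093 = 12.53 kip/in.
L_req = P_u / φr_n = 206 / 12.53 = 16.44 in total.
Per side: 16.44 / 2 = 8.222 in.
Round up → use L = 8.5 in on each side.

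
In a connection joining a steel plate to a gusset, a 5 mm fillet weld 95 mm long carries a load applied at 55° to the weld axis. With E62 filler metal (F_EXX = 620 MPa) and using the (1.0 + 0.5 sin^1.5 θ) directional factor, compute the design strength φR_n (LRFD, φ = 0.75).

φR_n ≈ 128 kN

t_e = 0.707 × 5 = 3.535 mm; A_we = 3.535 × 95 = 335.8 mm².
Directional factor: 1.0 + 0.5 sin^1.5(55°) = 1.371.
F_nw = 0.6 × 620 × 1.371 = 509.9 MPa.
φR_n = 0.75 × 509.9 × 335.8 × 10⁻³ = 128.4 kN.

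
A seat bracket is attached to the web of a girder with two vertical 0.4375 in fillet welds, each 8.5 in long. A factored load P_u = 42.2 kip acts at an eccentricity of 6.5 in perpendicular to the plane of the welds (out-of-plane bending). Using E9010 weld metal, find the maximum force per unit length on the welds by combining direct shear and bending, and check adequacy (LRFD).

f_max ≈ 11.7 kip/in; adequate

E90XX → F_EXX = 90 ksi.
L_w = 2 × 8.5 = 17 in; section modulus (unit throat) S = 2 × L²/6 = 24.08 in².
Direct shear f_v = P/L_w = 42.2/17 = 2.482 kip/in.
Moment M = P × e = 42.2 × 6.5 = 274.3 kip·in; bending f_b = M/S = 11.39 kip/in.
f_max = √(f_v² + f_b²) = √(2.482² + 11.39²) = 11.66 kip/in.
φr_n = 0.75 × 0.6 × 90 × (0.707 × 0.4375) = 12.53 kip/in → adequate.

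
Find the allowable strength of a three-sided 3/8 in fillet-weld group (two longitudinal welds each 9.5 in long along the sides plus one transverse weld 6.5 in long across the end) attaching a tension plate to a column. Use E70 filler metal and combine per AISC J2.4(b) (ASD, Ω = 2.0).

R_n/Ω ≈ 144 kips

E70XX → F_EXX = 70 ksi.
t_e = 0.707 × 0.375 = 0.2651 in.
R_nwl = 0.6 × 70 × 0.2651 × 19 = 211.6 kips (longitudinal, 2 welds).
R_nwt = 0.6 × 70 × 0.2651 × 6.5 = 72.38 kips (transverse, base value).
(i) R_nwl + R_nwt = 283.9 kips; (ii) 0.85 R_nwl + 1.5 R_nwt = 288.4 kips.
R_n = max = 288.4 kips [governs: (ii)]; R_n/Ω = 144.2 kips.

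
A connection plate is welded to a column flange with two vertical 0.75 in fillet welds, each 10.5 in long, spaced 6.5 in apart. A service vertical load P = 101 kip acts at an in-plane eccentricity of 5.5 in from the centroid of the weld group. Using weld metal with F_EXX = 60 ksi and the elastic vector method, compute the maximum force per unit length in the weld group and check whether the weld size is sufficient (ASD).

f_max ≈ 11.5 kip/in; NOT adequate

Total weld length L_w = 21 in. Treat welds as unit-width lines.
Polar moment about centroid: J = 2[d³/12 + d(b/2)²] = 2[10.5³/12 + 10.5×3.25²] = 414.8 in³.
Direct shear f_v = P/L_w = 101 / 21 = 4.81 kip/in (vertical).
Torsion M = P·e = 101 × 5.5 = 555.5 kip·in.
Critical point at (x, y) = (3.25, 5.25) from centroid. f_tx = M·y/J = 7.032 kip/in; f_ty = M·x/J = 4.353 kip/in.
Resultant f_max = √[f_tx² + (f_v + f_ty)²] = √[7.032² + (4.81 + 4.353)²] = 11.55 kip/in.
Capacity per unit length: r_n/Ω = (1/2.0) × 0.6 × 60 × (0.707 × 0.75) = 9.544 kip/in.
11.55 > 9.544 → NOT adequate.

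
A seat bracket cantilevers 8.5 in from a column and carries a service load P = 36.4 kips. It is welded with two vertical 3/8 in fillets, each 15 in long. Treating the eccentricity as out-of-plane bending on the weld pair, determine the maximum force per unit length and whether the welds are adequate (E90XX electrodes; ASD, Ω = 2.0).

f_max ≈ 4.3 kip/in; adequate

E90XX → F_EXX = 90 ksi.
L_w = 2 × 15 = 30 in; section modulus (unit throat) S = 2 × L²/6 = 75 in².
Direct shear f_v = P/L_w = 36.4/30 = 1.213 kip/in.
Moment M = P × e = 36.4 × 8.5 = 309.4 kip·in; bending f_b = M/S = 4.125 kip/in.
f_max = √(f_v² + f_b²) = √(1.213² + 4.125²) = 4.3 kip/in.
r_n/Ω = (1/2.0) × 0.6 × 90 × (0.707 × 0.375) = 7.158 kip/in → adequate.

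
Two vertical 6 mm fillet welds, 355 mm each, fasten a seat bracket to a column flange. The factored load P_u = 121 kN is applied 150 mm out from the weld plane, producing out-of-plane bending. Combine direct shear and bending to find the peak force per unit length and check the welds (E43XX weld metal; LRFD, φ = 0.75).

f_max ≈ 464 N/mm; adequate

E43XX → F_EXX = 430 MPa.
L_w = 2 × 355 = 710 mm; section modulus (unit throat) S = 2 × L²/6 = 42010 mm².
Direct shear f_v = P/L_w = 121×10³/710 = 170.4 N/mm.
Moment M = P × e = 121×10³ × 150 = 18150000 N·mm; bending f_b = M/S = 432.1 N/mm.
f_max = √(f_v² + f_b²) = √(170.4² + 432.1²) = 464.5 N/mm.
φr_n = 0.75 × 0.6 × 430 × (0.707 × 6) = 820.8 N/mm → adequate.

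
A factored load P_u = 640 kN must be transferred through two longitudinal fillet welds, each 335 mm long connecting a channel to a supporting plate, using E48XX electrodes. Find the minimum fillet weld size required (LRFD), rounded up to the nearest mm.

w = 7 mm

E48XX → F_EXX = 480 MPa.
Total weld length L = 670 mm.
Required throat t_e = P_u / (φ × 0.6 F_EXX × L) = 640 / (0.75 × 0.6 × 480 × 670 × 10⁻³) = 4.422 mm.
Required leg w = t_e / 0.707 = 6.255 mm → use 7 mm.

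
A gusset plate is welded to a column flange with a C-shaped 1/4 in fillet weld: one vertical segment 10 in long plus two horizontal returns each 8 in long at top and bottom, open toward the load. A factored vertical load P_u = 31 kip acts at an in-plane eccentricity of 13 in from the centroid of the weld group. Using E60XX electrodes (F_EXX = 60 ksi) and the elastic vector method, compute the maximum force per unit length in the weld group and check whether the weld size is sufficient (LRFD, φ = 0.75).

f_max ≈ 5.45 kip/in; NOT adequate

Total weld length L_w = 26 in. Treat welds as unit-width lines.
Centroid: x̄ = 2×8×4 / 26 = 2.462 in from the vertical weld.
Polar moment about centroid: J = I_x + I_y = [10³/12 + 2×8×5²] + [10×2.462² + 2(8³/12 + 8×1.538²)] = 667.1 in³.
Direct shear f_v = P/L_w = 31 / 26 = 1.192 kip/in (vertical).
Torsion M = P·e = 31 × 13 = 403 kip·in.
Critical point at (x, y) = (5.538, 5) from centroid. f_tx = M·y/J = 3.02 kip/in; f_ty = M·x/J = 3.346 kip/in.
Resultant f_max = √[f_tx² + (f_v + f_ty)²] = √[3.02² + (1.192 + 3.346)²] = 5.451 kip/in.
Capacity per unit length: φr_n = 0.75 × 0.6 × 60 × (0.707 × 0.25) = 4.772 kip/in.
5.451 > 4.772 → NOT adequate.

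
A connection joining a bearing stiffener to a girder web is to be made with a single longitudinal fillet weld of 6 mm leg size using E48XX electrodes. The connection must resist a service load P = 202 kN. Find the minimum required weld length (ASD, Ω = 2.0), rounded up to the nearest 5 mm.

E48XX → F_EXX = 480 MPa.
Throat t_e = 0.707 × 6 = 4.242 mm.
r_n/Ω = (0.6 × 480 × 4.242) / 2.0 = 610.8 N/mm = 0.6108 kN/mm.
L_req = P / (r_n/Ω) = 202 / 0.6108 = 330.7 mm total.
Round up → use L = 335 mm.

L = 335 mm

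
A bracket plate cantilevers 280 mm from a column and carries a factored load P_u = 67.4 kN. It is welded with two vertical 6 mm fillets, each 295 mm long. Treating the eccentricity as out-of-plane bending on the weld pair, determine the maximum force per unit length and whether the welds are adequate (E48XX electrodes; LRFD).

E48XX → F_EXX = 480 MPa.
L_w = 2 × 295 = 590 mm; section modulus (unit throat) S = 2 × L²/6 = 29010 mm².
Direct shear f_v = P/L_w = 67.4×10³/590 = 114.2 N/mm.
Moment M = P × e = 67.4×10³ × 280 = 18872000 N·mm; bending f_b = M/S = 650.6 N/mm.
f_max = √(f_v² + f_b²) = √(114.2² + 650.6²) = 660.5 N/mm.
φr_n = 0.75 × 0.6 × 480 × (0.707 × 6) = 916.3 N/mm → adequate.

f_max ≈ 661 N/mm; adequate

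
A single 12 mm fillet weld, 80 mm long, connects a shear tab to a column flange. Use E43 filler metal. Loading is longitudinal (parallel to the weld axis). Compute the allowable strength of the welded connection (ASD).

E43XX → F_EXX = 430 MPa.
Effective throat t_e = 0.707 × 12 = 8.484 mm.
Total length L = 80 mm; A_we = 8.484 × 80 = 678.7 mm².
F_nw = 0.6 F_EXX = 0.6 × 430 = 258 MPa.
R_n = 258 × 678.7 × 10⁻³ = 175.1 kN; R_n/Ω = 175.1/2.0 = 87.55 kN.

R_n/Ω ≈ 87.6 kN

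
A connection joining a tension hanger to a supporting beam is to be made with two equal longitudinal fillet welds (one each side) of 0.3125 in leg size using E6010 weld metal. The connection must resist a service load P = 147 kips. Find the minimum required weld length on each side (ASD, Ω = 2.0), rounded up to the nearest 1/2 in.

E60XX → F_EXX = 60 ksi.
Throat t_e = 0.707 × 0.3125 = 0.2209 in.
r_n/Ω = (0.6 × 60 × 0.2209) / 2.0 = 3.977 kip/in.
L_req = P / (r_n/Ω) = 147 / 3.977 = 36.96 in total.
Per side: 36.96 / 2 = 18.48 in.
Round up → use L = 18.5 in on each side.

L = 18.5 in on each side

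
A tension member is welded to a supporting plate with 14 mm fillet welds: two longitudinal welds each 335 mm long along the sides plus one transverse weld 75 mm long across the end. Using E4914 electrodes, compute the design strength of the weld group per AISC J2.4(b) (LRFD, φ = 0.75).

φR_n ≈ 1630 kN

E49XX → F_EXX = 490 MPa.
t_e = 0.707 × 14 = 9.898 mm.
R_nwl = 0.6 × 490 × 9.898 × 670 × 10⁻³ = 1950 kN (longitudinal, 2 welds).
R_nwt = 0.6 × 490 × 9.898 × 75 × 10⁻³ = 218.3 kN (transverse, base value).
(i) R_nwl + R_nwt = 2168 kN; (ii) 0.85 R_nwl + 1.5 R_nwt = 1985 kN.
R_n = max = 2168 kN [governs: (i)]; φR_n = 1626 kN.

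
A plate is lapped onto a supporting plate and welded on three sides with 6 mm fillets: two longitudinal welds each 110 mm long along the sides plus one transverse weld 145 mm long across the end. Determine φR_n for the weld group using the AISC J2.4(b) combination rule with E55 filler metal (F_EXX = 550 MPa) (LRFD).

t_e = 0.707 × 6 = 4.242 mm.
R_nwl = 0.6 × 550 × 4.242 × 220 × 10⁻³ = 308 kN (longitudinal, 2 welds).
R_nwt = 0.6 × 550 × 4.242 × 145 × 10⁻³ = 203 kN (transverse, base value).
(i) R_nwl + R_nwt = 510.9 kN; (ii) 0.85 R_nwl + 1.5 R_nwt = 566.2 kN.
R_n = max = 566.2 kN [governs: (ii)]; φR_n = 424.7 kN.

φR_n ≈ 425 kN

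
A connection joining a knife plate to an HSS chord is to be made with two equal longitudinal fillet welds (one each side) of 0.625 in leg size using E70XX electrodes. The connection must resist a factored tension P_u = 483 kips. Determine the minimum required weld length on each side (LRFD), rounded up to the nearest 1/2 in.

L = 17.5 in on each side

E70XX → F_EXX = 70 ksi.
Throat t_e = 0.707 × 0.625 = 0.4419 in.
φr_n = 0.75 × 0.6 × 70 × 0.4419 = 13.92 kips/in.
L_req = P_u / φr_n = 483 / 13.92 = 34.7 in total.
Per side: 34.7 / 2 = 17.35 in.
Round up → use L = 17.5 in on each side.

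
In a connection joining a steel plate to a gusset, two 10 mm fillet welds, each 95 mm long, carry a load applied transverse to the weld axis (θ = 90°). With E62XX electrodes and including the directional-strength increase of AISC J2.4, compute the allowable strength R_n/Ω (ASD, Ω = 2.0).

E62XX → F_EXX = 620 MPa.
t_e = 0.707 × 10 = 7.07 mm; A_we = 7.07 × 190 = 1343 mm².
Directional factor: 1.0 + 0.5 sin^1.5(90°) = 1.5.
F_nw = 0.6 × 620 × 1.5 = 558 MPa.
R_n/Ω = (558 × 1343) / 2.0 × 10⁻³ = 374.8 kN.

R_n/Ω ≈ 375 kN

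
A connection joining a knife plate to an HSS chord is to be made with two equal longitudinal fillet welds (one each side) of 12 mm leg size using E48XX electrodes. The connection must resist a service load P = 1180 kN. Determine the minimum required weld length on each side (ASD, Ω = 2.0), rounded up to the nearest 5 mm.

E48XX → F_EXX = 480 MPa.
Throat t_e = 0.707 × 12 = 8.484 mm.
r_n/Ω = (0.6 × 480 × 8.484) / 2.0 = 1222 N/mm = 1.222 kN/mm.
L_req = P / (r_n/Ω) = 1180 / 1.222 = 965.9 mm total.
Per side: 965.9 / 2 = 482.9 mm.
Round up → use L = 485 mm on each side.

L = 485 mm on each side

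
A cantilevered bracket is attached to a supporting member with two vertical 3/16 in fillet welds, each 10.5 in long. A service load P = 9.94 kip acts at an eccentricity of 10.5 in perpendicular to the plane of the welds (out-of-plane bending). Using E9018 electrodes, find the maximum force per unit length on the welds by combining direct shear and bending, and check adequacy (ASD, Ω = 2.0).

E90XX → F_EXX = 90 ksi.
L_w = 2 × 10.5 = 21 in; section modulus (unit throat) S = 2 × L²/6 = 36.75 in².
Direct shear f_v = P/L_w = 9.94/21 = 0.4733 kip/in.
Moment M = P × e = 9.94 × 10.5 = 104.37 kip·in; bending f_b = M/S = 2.84 kip/in.
f_max = √(f_v² + f_b²) = √(0.4733² + 2.84²) = 2.879 kip/in.
r_n/Ω = (1/2.0) × 0.6 × 90 × (0.707 × 0.1875) = 3.579 kip/in → adequate.

f_max ≈ 2.88 kip/in; adequate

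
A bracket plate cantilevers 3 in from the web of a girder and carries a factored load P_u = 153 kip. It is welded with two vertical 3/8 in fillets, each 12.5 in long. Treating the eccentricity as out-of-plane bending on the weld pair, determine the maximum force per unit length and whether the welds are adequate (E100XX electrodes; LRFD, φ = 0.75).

E100XX → F_EXX = 100 ksi.
L_w = 2 × 12.5 = 25 in; section modulus (unit throat) S = 2 × L²/6 = 52.08 in².
Direct shear f_v = P/L_w = 153/25 = 6.12 kip/in.
Moment M = P × e = 153 × 3 = 459 kip·in; bending f_b = M/S = 8.813 kip/in.
f_max = √(f_v² + f_b²) = √(6.12² + 8.813²) = 10.73 kip/in.
φr_n = 0.75 × 0.6 × 100 × (0.707 × 0.375) = 11.93 kip/in → adequate.

f_max ≈ 10.7 kip/in; adequate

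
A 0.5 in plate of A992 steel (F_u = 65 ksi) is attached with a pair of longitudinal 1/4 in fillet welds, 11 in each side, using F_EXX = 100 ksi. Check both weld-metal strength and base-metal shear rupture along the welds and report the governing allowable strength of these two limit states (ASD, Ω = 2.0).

t_e = 0.707 × 0.25 = 0.1767 in; L = 22 in.
Weld metal: R_n/Ω = (1/2.0) × 0.6 × 100 × 0.1767 × 22 = 116.7 kips.
Base metal (shear rupture): R_n/Ω = (1/2.0) × 0.6 × 65 × 0.5 × 22 = 214.5 kips.
Governing: weld metal.

R_n/Ω ≈ 117 kips (weld metal governs)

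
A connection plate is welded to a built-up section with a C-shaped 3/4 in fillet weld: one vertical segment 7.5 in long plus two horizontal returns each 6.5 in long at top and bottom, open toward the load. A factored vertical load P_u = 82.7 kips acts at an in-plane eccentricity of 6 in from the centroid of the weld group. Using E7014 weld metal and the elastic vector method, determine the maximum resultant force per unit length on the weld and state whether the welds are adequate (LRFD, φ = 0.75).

f_max ≈ 12.5 kip/in; adequate

E70XX → F_EXX = 70 ksi.
Total weld length L_w = 20.5 in. Treat welds as unit-width lines.
Centroid: x̄ = 2×6.5×3.25 / 20.5 = 2.061 in from the vertical weld.
Polar moment about centroid: J = I_x + I_y = [7.5³/12 + 2×6.5×3.75²] + [7.5×2.061² + 2(6.5³/12 + 6.5×1.189²)] = 314 in³.
Direct shear f_v = P/L_w = 82.7 / 20.5 = 4.034 kip/in (vertical).
Torsion M = P·e = 82.7 × 6 = 496.2 kip·in.
Critical point at (x, y) = (4.439, 3.75) from centroid. f_tx = M·y/J = 5.926 kip/in; f_ty = M·x/J = 7.015 kip/in.
Resultant f_max = √[f_tx² + (f_v + f_ty)²] = √[5.926² + (4.034 + 7.015)²] = 12.54 kip/in.
Capacity per unit length: φr_n = 0.75 × 0.6 × 70 × (0.707 × 0.75) = 16.7 kip/in.
12.54 ≤ 16.7 → adequate.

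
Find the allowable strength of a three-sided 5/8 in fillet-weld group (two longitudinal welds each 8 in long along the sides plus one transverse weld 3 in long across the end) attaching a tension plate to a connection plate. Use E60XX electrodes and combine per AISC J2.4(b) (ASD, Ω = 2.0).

R_n/Ω ≈ 151 kips

E60XX → F_EXX = 60 ksi.
t_e = 0.707 × 0.625 = 0.4419 in.
R_nwl = 0.6 × 60 × 0.4419 × 16 = 254.5 kips (longitudinal, 2 welds).
R_nwt = 0.6 × 60 × 0.4419 × 3 = 47.72 kips (transverse, base value).
(i) R_nwl + R_nwt = 302.2 kips; (ii) 0.85 R_nwl + 1.5 R_nwt = 287.9 kips.
R_n = max = 302.2 kips [governs: (i)]; R_n/Ω = 151.1 kips.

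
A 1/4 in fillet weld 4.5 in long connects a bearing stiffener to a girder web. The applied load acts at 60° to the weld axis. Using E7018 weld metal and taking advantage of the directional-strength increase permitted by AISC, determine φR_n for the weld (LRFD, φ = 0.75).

E70XX → F_EXX = 70 ksi.
t_e = 0.707 × 0.25 = 0.1767 in; A_we = 0.1767 × 4.5 = 0.7954 in².
Directional factor: 1.0 + 0.5 sin^1.5(60°) = 1.403.
F_nw = 0.6 × 70 × 1.403 = 58.92 ksi.
φR_n = 0.75 × 58.92 × 0.7954 = 35.15 kips.

φR_n ≈ 35.2 kips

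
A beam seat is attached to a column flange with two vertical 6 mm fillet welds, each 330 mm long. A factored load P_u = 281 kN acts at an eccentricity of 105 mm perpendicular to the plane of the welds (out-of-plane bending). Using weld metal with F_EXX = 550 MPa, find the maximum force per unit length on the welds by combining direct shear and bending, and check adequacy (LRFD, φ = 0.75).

f_max ≈ 918 N/mm; adequate

L_w = 2 × 330 = 660 mm; section modulus (unit throat) S = 2 × L²/6 = 36300 mm².
Direct shear f_v = P/L_w = 281×10³/660 = 425.8 N/mm.
Moment M = P × e = 281×10³ × 105 = 29505000 N·mm; bending f_b = M/S = 812.8 N/mm.
f_max = √(f_v² + f_b²) = √(425.8² + 812.8²) = 917.6 N/mm.
φr_n = 0.75 × 0.6 × 550 × (0.707 × 6) = 1050 N/mm → adequate.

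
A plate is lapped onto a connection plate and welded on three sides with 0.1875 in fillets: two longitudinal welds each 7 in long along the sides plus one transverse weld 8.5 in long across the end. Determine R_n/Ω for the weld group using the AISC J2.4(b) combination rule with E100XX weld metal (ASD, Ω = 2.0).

R_n/Ω ≈ 98 kip

E100XX → F_EXX = 100 ksi.
t_e = 0.707 × 0.1875 = 0.1326 in.
R_nwl = 0.6 × 100 × 0.1326 × 14 = 111.4 kip (longitudinal, 2 welds).
R_nwt = 0.6 × 100 × 0.1326 × 8.5 = 67.61 kip (transverse, base value).
(i) R_nwl + R_nwt = 179 kip; (ii) 0.85 R_nwl + 1.5 R_nwt = 196.1 kip.
R_n = max = 196.1 kip [governs: (ii)]; R_n/Ω = 98.03 kip.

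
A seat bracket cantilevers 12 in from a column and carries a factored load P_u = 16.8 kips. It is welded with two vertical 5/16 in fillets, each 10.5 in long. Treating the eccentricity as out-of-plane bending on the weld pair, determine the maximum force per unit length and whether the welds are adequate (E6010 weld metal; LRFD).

E60XX → F_EXX = 60 ksi.
L_w = 2 × 10.5 = 21 in; section modulus (unit throat) S = 2 × L²/6 = 36.75 in².
Direct shear f_v = P/L_w = 16.8/21 = 0.8 kip/in.
Moment M = P × e = 16.8 × 12 = 201.6 kip·in; bending f_b = M/S = 5.486 kip/in.
f_max = √(f_v² + f_b²) = √(0.8² + 5.486²) = 5.544 kip/in.
φr_n = 0.75 × 0.6 × 60 × (0.707 × 0.3125) = 5.965 kip/in → adequate.

f_max ≈ 5.54 kip/in; adequate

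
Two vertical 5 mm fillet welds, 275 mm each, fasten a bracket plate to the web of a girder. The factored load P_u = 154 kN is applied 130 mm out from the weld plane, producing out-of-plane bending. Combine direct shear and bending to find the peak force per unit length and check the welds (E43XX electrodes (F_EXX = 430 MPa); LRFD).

f_max ≈ 842 N/mm; NOT adequate

L_w = 2 × 275 = 550 mm; section modulus (unit throat) S = 2 × L²/6 = 25210 mm².
Direct shear f_v = P/L_w = 154×10³/550 = 280 N/mm.
Moment M = P × e = 154×10³ × 130 = 20020000 N·mm; bending f_b = M/S = 794.2 N/mm.
f_max = √(f_v² + f_b²) = √(280² + 794.2²) = 842.1 N/mm.
φr_n = 0.75 × 0.6 × 430 × (0.707 × 5) = 684 N/mm → NOT adequate.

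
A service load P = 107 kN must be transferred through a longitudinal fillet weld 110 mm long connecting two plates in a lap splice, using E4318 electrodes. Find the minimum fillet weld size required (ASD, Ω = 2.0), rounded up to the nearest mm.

w = 11 mm

E43XX → F_EXX = 430 MPa.
Total weld length L = 110 mm.
Required throat t_e = P × Ω / (0.6 F_EXX × L) = 107 × 2.0 / (0.6 × 430 × 110 × 10⁻³) = 7.541 mm.
Required leg w = t_e / 0.707 = 10.67 mm → use 11 mm.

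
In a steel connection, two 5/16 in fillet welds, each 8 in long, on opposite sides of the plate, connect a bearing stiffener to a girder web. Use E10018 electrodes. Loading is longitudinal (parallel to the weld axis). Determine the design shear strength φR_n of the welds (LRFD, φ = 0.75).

E100XX → F_EXX = 100 ksi.
Effective throat t_e = 0.707 × 0.3125 = 0.2209 in.
Total length L = 16 in; A_we = 0.2209 × 16 = 3.535 in².
F_nw = 0.6 F_EXX = 0.6 × 100 = 60 ksi.
φR_n = 0.75 × 60 × 3.535 = 159.1 kip.

φR_n ≈ 159 kip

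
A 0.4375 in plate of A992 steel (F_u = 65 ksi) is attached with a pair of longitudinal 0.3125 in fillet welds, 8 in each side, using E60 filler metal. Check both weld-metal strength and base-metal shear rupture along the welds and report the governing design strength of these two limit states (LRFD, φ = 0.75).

φR_n ≈ 95.4 kips (weld metal governs)

E60XX → F_EXX = 60 ksi.
t_e = 0.707 × 0.3125 = 0.2209 in; L = 16 in.
Weld metal: φR_n = 0.75 × 0.6 × 60 × 0.2209 × 16 = 95.44 kips.
Base metal (shear rupture): φR_n = 0.75 × 0.6 × 65 × 0.4375 × 16 = 204.8 kips.
Governing: weld metal.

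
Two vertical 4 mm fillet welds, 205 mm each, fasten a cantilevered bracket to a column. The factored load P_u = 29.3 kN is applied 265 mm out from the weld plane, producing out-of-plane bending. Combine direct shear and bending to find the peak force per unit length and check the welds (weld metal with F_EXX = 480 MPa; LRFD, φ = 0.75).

L_w = 2 × 205 = 410 mm; section modulus (unit throat) S = 2 × L²/6 = 14010 mm².
Direct shear f_v = P/L_w = 29.3×10³/410 = 71.46 N/mm.
Moment M = P × e = 29.3×10³ × 265 = 7764500 N·mm; bending f_b = M/S = 554.3 N/mm.
f_max = √(f_v² + f_b²) = √(71.46² + 554.3²) = 558.9 N/mm.
φr_n = 0.75 × 0.6 × 480 × (0.707 × 4) = 610.8 N/mm → adequate.

f_max ≈ 559 N/mm; adequate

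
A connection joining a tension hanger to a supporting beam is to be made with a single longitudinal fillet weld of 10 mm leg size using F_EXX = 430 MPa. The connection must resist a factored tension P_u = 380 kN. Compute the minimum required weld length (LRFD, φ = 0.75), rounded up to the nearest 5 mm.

Throat t_e = 0.707 × 10 = 7.07 mm.
φr_n = 0.75 × 0.6 × 430 × 7.07 × 10⁻³ = 1.368 kN/mm.
L_req = P_u / φr_n = 380 / 1.368 = 277.8 mm total.
Round up → use L = 280 mm.

L = 280 mm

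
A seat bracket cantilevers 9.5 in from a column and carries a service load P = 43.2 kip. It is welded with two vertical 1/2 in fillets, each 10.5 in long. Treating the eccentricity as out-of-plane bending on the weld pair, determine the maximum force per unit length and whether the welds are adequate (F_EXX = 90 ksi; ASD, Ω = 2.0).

f_max ≈ 11.4 kip/in; NOT adequate

L_w = 2 × 10.5 = 21 in; section modulus (unit throat) S = 2 × L²/6 = 36.75 in².
Direct shear f_v = P/L_w = 43.2/21 = 2.057 kip/in.
Moment M = P × e = 43.2 × 9.5 = 410.4 kip·in; bending f_b = M/S = 11.17 kip/in.
f_max = √(f_v² + f_b²) = √(2.057² + 11.17²) = 11.36 kip/in.
r_n/Ω = (1/2.0) × 0.6 × 90 × (0.707 × 0.5) = 9.544 kip/in → NOT adequate.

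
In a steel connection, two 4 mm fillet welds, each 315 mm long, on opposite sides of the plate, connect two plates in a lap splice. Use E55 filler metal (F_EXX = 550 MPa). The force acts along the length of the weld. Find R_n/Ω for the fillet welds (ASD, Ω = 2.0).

Effective throat t_e = 0.707 × 4 = 2.828 mm.
Total length L = 630 mm; A_we = 2.828 × 630 = 1782 mm².
F_nw = 0.6 F_EXX = 0.6 × 550 = 330 MPa.
R_n = 330 × 1782 × 10⁻³ = 587.9 kN; R_n/Ω = 587.9/2.0 = 294 kN.

R_n/Ω ≈ 294 kN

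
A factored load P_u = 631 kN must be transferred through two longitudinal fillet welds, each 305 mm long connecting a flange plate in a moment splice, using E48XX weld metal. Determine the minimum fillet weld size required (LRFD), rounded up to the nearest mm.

E48XX → F_EXX = 480 MPa.
Total weld length L = 610 mm.
Required throat t_e = P_u / (φ × 0.6 F_EXX × L) = 631 / (0.75 × 0.6 × 480 × 610 × 10⁻³) = 4.789 mm.
Required leg w = t_e / 0.707 = 6.774 mm → use 7 mm.

w = 7 mm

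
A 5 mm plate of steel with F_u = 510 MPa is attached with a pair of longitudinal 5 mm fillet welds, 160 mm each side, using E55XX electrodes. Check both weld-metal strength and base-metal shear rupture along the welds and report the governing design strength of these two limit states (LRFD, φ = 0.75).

φR_n ≈ 280 kN (weld metal governs)

E55XX → F_EXX = 550 MPa.
t_e = 0.707 × 5 = 3.535 mm; L = 320 mm.
Weld metal: φR_n = 0.75 × 0.6 × 550 × 3.535 × 320 × 10⁻³ = 280 kN.
Base metal (shear rupture): φR_n = 0.75 × 0.6 × 510 × 5 × 320 × 10⁻³ = 367.2 kN.
Governing: weld metal.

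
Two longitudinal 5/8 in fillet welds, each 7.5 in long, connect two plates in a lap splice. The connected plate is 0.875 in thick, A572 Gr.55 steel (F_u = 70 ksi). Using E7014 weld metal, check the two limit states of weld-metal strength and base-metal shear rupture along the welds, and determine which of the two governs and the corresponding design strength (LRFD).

φR_n ≈ 209 kips (weld metal governs)

E70XX → F_EXX = 70 ksi.
t_e = 0.707 × 0.625 = 0.4419 in; L = 15 in.
Weld metal: φR_n = 0.75 × 0.6 × 70 × 0.4419 × 15 = 208.8 kips.
Base metal (shear rupture): φR_n = 0.75 × 0.6 × 70 × 0.875 × 15 = 413.4 kips.
Governing: weld metal.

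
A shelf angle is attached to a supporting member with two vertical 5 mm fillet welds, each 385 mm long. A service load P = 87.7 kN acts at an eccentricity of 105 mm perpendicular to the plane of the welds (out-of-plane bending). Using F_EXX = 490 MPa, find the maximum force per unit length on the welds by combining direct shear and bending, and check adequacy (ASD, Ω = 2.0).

L_w = 2 × 385 = 770 mm; section modulus (unit throat) S = 2 × L²/6 = 49410 mm².
Direct shear f_v = P/L_w = 87.7×10³/770 = 113.9 N/mm.
Moment M = P × e = 87.7×10³ × 105 = 9208500 N·mm; bending f_b = M/S = 186.4 N/mm.
f_max = √(f_v² + f_b²) = √(113.9² + 186.4²) = 218.4 N/mm.
r_n/Ω = (1/2.0) × 0.6 × 490 × (0.707 × 5) = 519.6 N/mm → adequate.

f_max ≈ 218 N/mm; adequate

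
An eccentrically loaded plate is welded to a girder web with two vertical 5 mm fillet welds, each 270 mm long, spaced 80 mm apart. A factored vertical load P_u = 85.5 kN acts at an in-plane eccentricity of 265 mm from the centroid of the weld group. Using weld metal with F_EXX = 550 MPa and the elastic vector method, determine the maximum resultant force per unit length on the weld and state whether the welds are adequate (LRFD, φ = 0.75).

Total weld length L_w = 540 mm. Treat welds as unit-width lines.
Polar moment about centroid: J = 2[d³/12 + d(b/2)²] = 2[270³/12 + 270×40²] = 4144000 mm³.
Direct shear f_v = P/L_w = 85.5×10³ / 540 = 158.3 N/mm (vertical).
Torsion M = P·e = 85.5×10³ × 265 = 22658000 N·mm.
Critical point at (x, y) = (40, 135) from centroid. f_tx = M·y/J = 738 N/mm; f_ty = M·x/J = 218.7 N/mm.
Resultant f_max = √[f_tx² + (f_v + f_ty)²] = √[738² + (158.3 + 218.7)²] = 828.7 N/mm.
Capacity per unit length: φr_n = 0.75 × 0.6 × 550 × (0.707 × 5) = 874.9 N/mm.
828.7 ≤ 874.9 → adequate.

f_max ≈ 829 N/mm; adequate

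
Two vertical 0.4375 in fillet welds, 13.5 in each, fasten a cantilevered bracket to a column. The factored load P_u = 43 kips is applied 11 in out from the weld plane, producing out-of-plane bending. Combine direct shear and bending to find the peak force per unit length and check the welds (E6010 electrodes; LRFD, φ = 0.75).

f_max ≈ 7.95 kip/in; adequate

E60XX → F_EXX = 60 ksi.
L_w = 2 × 13.5 = 27 in; section modulus (unit throat) S = 2 × L²/6 = 60.75 in².
Direct shear f_v = P/L_w = 43/27 = 1.593 kip/in.
Moment M = P × e = 43 × 11 = 473 kip·in; bending f_b = M/S = 7.786 kip/in.
f_max = √(f_v² + f_b²) = √(1.593² + 7.786²) = 7.947 kip/in.
φr_n = 0.75 × 0.6 × 60 × (0.707 × 0.4375) = 8.351 kip/in → adequate.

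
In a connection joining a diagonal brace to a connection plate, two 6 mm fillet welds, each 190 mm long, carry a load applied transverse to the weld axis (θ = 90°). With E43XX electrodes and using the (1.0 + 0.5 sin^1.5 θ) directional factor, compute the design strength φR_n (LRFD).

φR_n ≈ 468 kN

E43XX → F_EXX = 430 MPa.
t_e = 0.707 × 6 = 4.242 mm; A_we = 4.242 × 380 = 1612 mm².
Directional factor: 1.0 + 0.5 sin^1.5(90°) = 1.5.
F_nw = 0.6 × 430 × 1.5 = 387 MPa.
φR_n = 0.75 × 387 × 1612 × 10⁻³ = 467.9 kN.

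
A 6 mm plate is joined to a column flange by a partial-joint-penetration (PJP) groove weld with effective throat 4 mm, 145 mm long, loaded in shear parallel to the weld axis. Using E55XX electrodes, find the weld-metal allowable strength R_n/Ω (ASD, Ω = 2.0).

R_n/Ω ≈ 95.7 kN

E55XX → F_EXX = 550 MPa.
Effective throat (given) t_e = 4 mm.
A_we = 4 × 145 = 580 mm².
F_nw = 0.6 F_EXX = 330 MPa.
R_n/Ω = (330 × 580) / 2.0 × 10⁻³ = 95.7 kN.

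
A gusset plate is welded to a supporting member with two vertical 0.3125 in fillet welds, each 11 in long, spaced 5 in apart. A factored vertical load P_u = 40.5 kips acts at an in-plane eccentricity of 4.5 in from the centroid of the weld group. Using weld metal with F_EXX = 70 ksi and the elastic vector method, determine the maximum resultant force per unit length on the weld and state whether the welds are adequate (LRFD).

Total weld length L_w = 22 in. Treat welds as unit-width lines.
Polar moment about centroid: J = 2[d³/12 + d(b/2)²] = 2[11³/12 + 11×2.5²] = 359.3 in³.
Direct shear f_v = P/L_w = 40.5 / 22 = 1.841 kip/in (vertical).
Torsion M = P·e = 40.5 × 4.5 = 182.25 kip·in.
Critical point at (x, y) = (2.5, 5.5) from centroid. f_tx = M·y/J = 2.79 kip/in; f_ty = M·x/J = 1.268 kip/in.
Resultant f_max = √[f_tx² + (f_v + f_ty)²] = √[2.79² + (1.841 + 1.268)²] = 4.177 kip/in.
Capacity per unit length: φr_n = 0.75 × 0.6 × 70 × (0.707 × 0.3125) = 6.96 kip/in.
4.177 ≤ 6.96 → adequate.

f_max ≈ 4.18 kip/in; adequate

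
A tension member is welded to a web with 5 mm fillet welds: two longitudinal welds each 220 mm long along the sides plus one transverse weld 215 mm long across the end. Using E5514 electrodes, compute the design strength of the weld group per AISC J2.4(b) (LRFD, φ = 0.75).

E55XX → F_EXX = 550 MPa.
t_e = 0.707 × 5 = 3.535 mm.
R_nwl = 0.6 × 550 × 3.535 × 440 × 10⁻³ = 513.3 kN (longitudinal, 2 welds).
R_nwt = 0.6 × 550 × 3.535 × 215 × 10⁻³ = 250.8 kN (transverse, base value).
(i) R_nwl + R_nwt = 764.1 kN; (ii) 0.85 R_nwl + 1.5 R_nwt = 812.5 kN.
R_n = max = 812.5 kN [governs: (ii)]; φR_n = 609.4 kN.

φR_n ≈ 609 kN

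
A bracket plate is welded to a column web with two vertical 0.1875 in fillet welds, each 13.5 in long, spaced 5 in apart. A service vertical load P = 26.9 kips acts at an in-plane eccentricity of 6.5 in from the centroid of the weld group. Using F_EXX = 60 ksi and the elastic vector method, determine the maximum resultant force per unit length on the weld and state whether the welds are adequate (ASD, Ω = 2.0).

f_max ≈ 2.69 kip/in; NOT adequate

Total weld length L_w = 27 in. Treat welds as unit-width lines.
Polar moment about centroid: J = 2[d³/12 + d(b/2)²] = 2[13.5³/12 + 13.5×2.5²] = 578.8 in³.
Direct shear f_v = P/L_w = 26.9 / 27 = 0.9963 kip/in (vertical).
Torsion M = P·e = 26.9 × 6.5 = 174.85 kip·in.
Critical point at (x, y) = (2.5, 6.75) from centroid. f_tx = M·y/J = 2.039 kip/in; f_ty = M·x/J = 0.7552 kip/in.
Resultant f_max = √[f_tx² + (f_v + f_ty)²] = √[2.039² + (0.9963 + 0.7552)²] = 2.688 kip/in.
Capacity per unit length: r_n/Ω = (1/2.0) × 0.6 × 60 × (0.707 × 0.1875) = 2.386 kip/in.
2.688 > 2.386 → NOT adequate.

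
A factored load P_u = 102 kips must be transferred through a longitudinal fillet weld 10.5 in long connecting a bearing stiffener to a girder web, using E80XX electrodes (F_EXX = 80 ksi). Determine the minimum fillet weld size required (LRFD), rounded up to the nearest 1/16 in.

Total weld length L = 10.5 in.
Required throat t_e = P_u / (φ × 0.6 F_EXX × L) = 102 / (0.75 × 0.6 × 80 × 10.5) = 0.2698 in.
Required leg w = t_e / 0.707 = 0.3817 in → use 7/16 in.

w = 7/16 in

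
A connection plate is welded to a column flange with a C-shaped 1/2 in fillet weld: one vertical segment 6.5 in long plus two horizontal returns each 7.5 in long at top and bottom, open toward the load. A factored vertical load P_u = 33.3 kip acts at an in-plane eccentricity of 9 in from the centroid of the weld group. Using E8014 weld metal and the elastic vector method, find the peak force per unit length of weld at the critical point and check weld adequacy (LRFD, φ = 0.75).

f_max ≈ 6.92 kip/in; adequate

E80XX → F_EXX = 80 ksi.
Total weld length L_w = 21.5 in. Treat welds as unit-width lines.
Centroid: x̄ = 2×7.5×3.75 / 21.5 = 2.616 in from the vertical weld.
Polar moment about centroid: J = I_x + I_y = [6.5³/12 + 2×7.5×3.25²] + [6.5×2.616² + 2(7.5³/12 + 7.5×1.134²)] = 315.4 in³.
Direct shear f_v = P/L_w = 33.3 / 21.5 = 1.549 kip/in (vertical).
Torsion M = P·e = 33.3 × 9 = 299.7 kip·in.
Critical point at (x, y) = (4.884, 3.25) from centroid. f_tx = M·y/J = 3.088 kip/in; f_ty = M·x/J = 4.641 kip/in.
Resultant f_max = √[f_tx² + (f_v + f_ty)²] = √[3.088² + (1.549 + 4.641)²] = 6.917 kip/in.
Capacity per unit length: φr_n = 0.75 × 0.6 × 80 × (0.707 × 0.5) = 12.73 kip/in.
6.917 ≤ 12.73 → adequate.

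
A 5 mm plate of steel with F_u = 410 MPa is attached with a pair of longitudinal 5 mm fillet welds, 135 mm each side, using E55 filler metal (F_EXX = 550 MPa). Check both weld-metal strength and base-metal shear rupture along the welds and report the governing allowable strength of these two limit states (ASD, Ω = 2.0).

t_e = 0.707 × 5 = 3.535 mm; L = 270 mm.
Weld metal: R_n/Ω = (1/2.0) × 0.6 × 550 × 3.535 × 270 × 10⁻³ = 157.5 kN.
Base metal (shear rupture): R_n/Ω = (1/2.0) × 0.6 × 410 × 5 × 270 × 10⁻³ = 166.1 kN.
Governing: weld metal.

R_n/Ω ≈ 157 kN (weld metal governs)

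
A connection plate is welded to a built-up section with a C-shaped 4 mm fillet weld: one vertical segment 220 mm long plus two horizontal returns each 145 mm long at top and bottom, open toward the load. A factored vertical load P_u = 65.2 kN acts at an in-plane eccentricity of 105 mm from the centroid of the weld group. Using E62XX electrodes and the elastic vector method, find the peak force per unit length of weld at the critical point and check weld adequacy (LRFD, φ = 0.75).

f_max ≈ 289 N/mm; adequate

E62XX → F_EXX = 620 MPa.
Total weld length L_w = 510 mm. Treat welds as unit-width lines.
Centroid: x̄ = 2×145×72.5 / 510 = 41.23 mm from the vertical weld.
Polar moment about centroid: J = I_x + I_y = [220³/12 + 2×145×110²] + [220×41.23² + 2(145³/12 + 145×31.27²)] = 5562000 mm³.
Direct shear f_v = P/L_w = 65.2×10³ / 510 = 127.8 N/mm (vertical).
Torsion M = P·e = 65.2×10³ × 105 = 6846000 N·mm.
Critical point at (x, y) = (103.8, 110) from centroid. f_tx = M·y/J = 135.4 N/mm; f_ty = M·x/J = 127.7 N/mm.
Resultant f_max = √[f_tx² + (f_v + f_ty)²] = √[135.4² + (127.8 + 127.7)²] = 289.2 N/mm.
Capacity per unit length: φr_n = 0.75 × 0.6 × 620 × (0.707 × 4) = 789 N/mm.
289.2 ≤ 789 → adequate.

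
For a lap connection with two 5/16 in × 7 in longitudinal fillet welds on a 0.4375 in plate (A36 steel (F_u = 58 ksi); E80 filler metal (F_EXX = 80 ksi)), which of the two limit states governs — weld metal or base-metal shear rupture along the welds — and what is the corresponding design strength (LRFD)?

φR_n ≈ 111 kip (weld metal governs)

t_e = 0.707 × 0.3125 = 0.2209 in; L = 14 in.
Weld metal: φR_n = 0.75 × 0.6 × 80 × 0.2209 × 14 = 111.4 kip.
Base metal (shear rupture): φR_n = 0.75 × 0.6 × 58 × 0.4375 × 14 = 159.9 kip.
Governing: weld metal.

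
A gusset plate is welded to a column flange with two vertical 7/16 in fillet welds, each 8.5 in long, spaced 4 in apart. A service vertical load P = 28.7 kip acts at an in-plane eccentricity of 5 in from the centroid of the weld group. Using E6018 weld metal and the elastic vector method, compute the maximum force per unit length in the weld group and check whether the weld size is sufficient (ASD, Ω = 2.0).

f_max ≈ 4.92 kip/in; adequate

E60XX → F_EXX = 60 ksi.
Total weld length L_w = 17 in. Treat welds as unit-width lines.
Polar moment about centroid: J = 2[d³/12 + d(b/2)²] = 2[8.5³/12 + 8.5×2²] = 170.4 in³.
Direct shear f_v = P/L_w = 28.7 / 17 = 1.688 kip/in (vertical).
Torsion M = P·e = 28.7 × 5 = 143.5 kip·in.
Critical point at (x, y) = (2, 4.25) from centroid. f_tx = M·y/J = 3.58 kip/in; f_ty = M·x/J = 1.685 kip/in.
Resultant f_max = √[f_tx² + (f_v + f_ty)²] = √[3.58² + (1.688 + 1.685)²] = 4.919 kip/in.
Capacity per unit length: r_n/Ω = (1/2.0) × 0.6 × 60 × (0.707 × 0.4375) = 5.568 kip/in.
4.919 ≤ 5.568 → adequate.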